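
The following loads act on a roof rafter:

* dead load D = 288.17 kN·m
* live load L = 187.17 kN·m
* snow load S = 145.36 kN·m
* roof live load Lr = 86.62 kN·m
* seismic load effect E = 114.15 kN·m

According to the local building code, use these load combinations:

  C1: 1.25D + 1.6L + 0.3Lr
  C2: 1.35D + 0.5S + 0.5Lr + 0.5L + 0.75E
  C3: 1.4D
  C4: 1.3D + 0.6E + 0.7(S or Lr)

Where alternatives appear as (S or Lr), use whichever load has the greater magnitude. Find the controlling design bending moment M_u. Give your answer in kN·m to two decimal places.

(S or Lr) → S = 145.36 kN·m.
C1: 1.25(288.17) + 1.6(187.17) + 0.3(86.62) = 360.21 + 299.47 + 25.99 = 685.67
C2: 1.35(288.17) + 0.5(145.36) + 0.5(86.62) + 0.5(187.17) + 0.75(114.15) = 389.03 + 72.68 + 43.31 + 93.59 + 85.61 = 684.22
C3: 1.4(288.17) = 403.44
C4: 1.3(288.17) + 0.6(114.15) + 0.7(145.36) = 374.62 + 68.49 + 101.75 = 544.86
The controlling combination is 1, giving 685.67 kN·m.

685.67 kN·m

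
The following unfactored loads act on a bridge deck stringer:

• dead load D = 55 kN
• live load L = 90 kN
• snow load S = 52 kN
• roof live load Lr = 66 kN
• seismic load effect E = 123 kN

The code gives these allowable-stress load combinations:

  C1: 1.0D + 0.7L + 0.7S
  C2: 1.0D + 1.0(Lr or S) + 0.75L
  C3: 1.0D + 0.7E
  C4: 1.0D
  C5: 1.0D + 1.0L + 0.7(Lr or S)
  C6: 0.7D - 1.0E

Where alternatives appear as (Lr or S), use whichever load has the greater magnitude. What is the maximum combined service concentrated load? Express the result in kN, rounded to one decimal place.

191.2 kN

(Lr or S) → Lr = 66 kN.
C1: 1.0(55) + 0.7(90) + 0.7(52) = 55.0 + 63.0 + 36.4 = 154.4
C2: 1.0(55) + 1.0(66) + 0.75(90) = 55.0 + 66.0 + 67.5 = 188.5
C3: 1.0(55) + 0.7(123) = 55.0 + 86.1 = 141.1
C4: 1.0(55) = 55.0
C5: 1.0(55) + 1.0(90) + 0.7(66) = 55.0 + 90.0 + 46.2 = 191.2
C6: 0.7(55) - 1.0(123) = 38.5 - 123.0 = -84.5
Maximum is from combination 5.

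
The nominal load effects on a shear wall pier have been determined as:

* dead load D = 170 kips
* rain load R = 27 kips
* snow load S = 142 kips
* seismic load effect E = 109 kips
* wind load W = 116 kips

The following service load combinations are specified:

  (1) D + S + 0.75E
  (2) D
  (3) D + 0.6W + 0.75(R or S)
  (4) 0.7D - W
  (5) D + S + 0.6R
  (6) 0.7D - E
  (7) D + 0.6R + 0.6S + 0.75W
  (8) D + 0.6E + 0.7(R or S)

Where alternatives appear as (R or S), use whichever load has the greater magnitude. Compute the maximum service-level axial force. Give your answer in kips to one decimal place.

393.8 kips

(R or S) → S = 142 kips.
(1) 1.0(170) + 1.0(142) + 0.75(109) = 170.0 + 142.0 + 81.8 = 393.8
(2) 1.0(170) = 170.0
(3) 1.0(170) + 0.6(116) + 0.75(142) = 170.0 + 69.6 + 106.5 = 346.1
(4) 0.7(170) - 1.0(116) = 119.0 - 116.0 = 3.0
(5) 1.0(170) + 1.0(142) + 0.6(27) = 170.0 + 142.0 + 16.2 = 328.2
(6) 0.7(170) - 1.0(109) = 119.0 - 109.0 = 10.0
(7) 1.0(170) + 0.6(27) + 0.6(142) + 0.75(116) = 170.0 + 16.2 + 85.2 + 87.0 = 358.4
(8) 1.0(170) + 0.6(109) + 0.7(142) = 170.0 + 65.4 + 99.4 = 334.8
Maximum is from combination 1.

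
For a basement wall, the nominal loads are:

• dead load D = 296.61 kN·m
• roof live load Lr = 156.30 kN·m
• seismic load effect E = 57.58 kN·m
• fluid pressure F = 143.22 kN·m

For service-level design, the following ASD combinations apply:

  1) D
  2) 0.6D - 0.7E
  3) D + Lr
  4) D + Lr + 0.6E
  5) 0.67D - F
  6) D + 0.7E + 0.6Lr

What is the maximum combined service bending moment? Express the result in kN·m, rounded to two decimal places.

487.46 kN·m

1) 1.0(296.61) = 296.61
2) 0.6(296.61) - 0.7(57.58) = 177.97 - 40.31 = 137.66
3) 1.0(296.61) + 1.0(156.30) = 296.61 + 156.30 = 452.91
4) 1.0(296.61) + 1.0(156.30) + 0.6(57.58) = 296.61 + 156.30 + 34.55 = 487.46
5) 0.67(296.61) - 1.0(143.22) = 198.73 - 143.22 = 55.51
6) 1.0(296.61) + 0.7(57.58) + 0.6(156.30) = 296.61 + 40.31 + 93.78 = 430.70
Maximum is from combination 4.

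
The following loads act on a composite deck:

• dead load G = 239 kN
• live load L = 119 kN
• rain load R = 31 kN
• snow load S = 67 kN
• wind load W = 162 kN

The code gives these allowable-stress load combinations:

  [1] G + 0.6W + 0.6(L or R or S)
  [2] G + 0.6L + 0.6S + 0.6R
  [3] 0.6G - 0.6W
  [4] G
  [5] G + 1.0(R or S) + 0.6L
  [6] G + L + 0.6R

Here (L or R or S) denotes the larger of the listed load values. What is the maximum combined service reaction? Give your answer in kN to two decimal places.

(L or R or S) → L = 119 kN; (R or S) → S = 67 kN.
[1] 1.0(239) + 0.6(162) + 0.6(119) = 239.00 + 97.20 + 71.40 = 407.60
[2] 1.0(239) + 0.6(119) + 0.6(67) + 0.6(31) = 239.00 + 71.40 + 40.20 + 18.60 = 369.20
[3] 0.6(239) - 0.6(162) = 143.40 - 97.20 = 46.20
[4] 1.0(239) = 239.00
[5] 1.0(239) + 1.0(67) + 0.6(119) = 239.00 + 67.00 + 71.40 = 377.40
[6] 1.0(239) + 1.0(119) + 0.6(31) = 239.00 + 119.00 + 18.60 = 376.60
Maximum is from combination 1.

407.60 kN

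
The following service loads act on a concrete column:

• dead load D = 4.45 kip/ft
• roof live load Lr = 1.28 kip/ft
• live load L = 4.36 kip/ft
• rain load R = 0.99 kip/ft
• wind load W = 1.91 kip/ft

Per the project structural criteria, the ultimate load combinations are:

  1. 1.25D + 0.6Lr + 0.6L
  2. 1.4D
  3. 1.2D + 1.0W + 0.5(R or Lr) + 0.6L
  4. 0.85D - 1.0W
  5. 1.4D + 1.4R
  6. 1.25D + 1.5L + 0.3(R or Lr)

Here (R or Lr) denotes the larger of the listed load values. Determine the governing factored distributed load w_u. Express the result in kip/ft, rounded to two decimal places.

(R or Lr) → Lr = 1.28 kip/ft.
1. 1.25(4.45) + 0.6(1.28) + 0.6(4.36) = 5.56 + 0.77 + 2.62 = 8.95
2. 1.4(4.45) = 6.23
3. 1.2(4.45) + 1.0(1.91) + 0.5(1.28) + 0.6(4.36) = 5.34 + 1.91 + 0.64 + 2.62 = 10.51
4. 0.85(4.45) - 1.0(1.91) = 3.78 - 1.91 = 1.87
5. 1.4(4.45) + 1.4(0.99) = 6.23 + 1.39 = 7.62
6. 1.25(4.45) + 1.5(4.36) + 0.3(1.28) = 12.49
Combination 6 governs: w_u = 12.49 kip/ft.

12.49 kip/ft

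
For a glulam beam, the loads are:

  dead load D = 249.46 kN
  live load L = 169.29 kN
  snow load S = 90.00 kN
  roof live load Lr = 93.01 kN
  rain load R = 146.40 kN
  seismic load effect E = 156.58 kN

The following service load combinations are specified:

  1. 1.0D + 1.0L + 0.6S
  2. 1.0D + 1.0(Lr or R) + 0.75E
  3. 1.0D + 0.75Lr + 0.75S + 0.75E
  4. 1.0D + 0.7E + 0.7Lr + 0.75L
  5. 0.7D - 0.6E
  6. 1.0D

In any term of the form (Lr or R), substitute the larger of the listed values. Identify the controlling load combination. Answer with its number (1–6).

Combination 4

(Lr or R) → R = 146.40 kN.
1. 1.0(249.46) + 1.0(169.29) + 0.6(90.00) = 249.46 + 169.29 + 54.00 = 472.75
2. 1.0(249.46) + 1.0(146.40) + 0.75(156.58) = 249.46 + 146.40 + 117.44 = 513.30
3. 1.0(249.46) + 0.75(93.01) + 0.75(90.00) + 0.75(156.58) = 504.15
4. 1.0(249.46) + 0.7(156.58) + 0.7(93.01) + 0.75(169.29) = 551.14
5. 0.7(249.46) - 0.6(156.58) = 174.62 - 93.95 = 80.67
6. 1.0(249.46) = 249.46
The largest value is 551.14 kN from combination 4.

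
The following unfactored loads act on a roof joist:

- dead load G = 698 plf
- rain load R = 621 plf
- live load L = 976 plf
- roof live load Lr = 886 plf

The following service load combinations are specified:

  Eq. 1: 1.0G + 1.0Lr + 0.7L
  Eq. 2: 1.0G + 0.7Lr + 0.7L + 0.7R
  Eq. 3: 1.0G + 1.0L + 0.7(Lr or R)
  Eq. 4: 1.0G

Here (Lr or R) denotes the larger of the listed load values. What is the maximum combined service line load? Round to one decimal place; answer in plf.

(Lr or R) → Lr = 886 plf.
Eq. 1: 1.0(698) + 1.0(886) + 0.7(976) = 698.0 + 886.0 + 683.2 = 2267.2
Eq. 2: 1.0(698) + 0.7(886) + 0.7(976) + 0.7(621) = 698.0 + 620.2 + 683.2 + 434.7 = 2436.1
Eq. 3: 1.0(698) + 1.0(976) + 0.7(886) = 698.0 + 976.0 + 620.2 = 2294.2
Eq. 4: 1.0(698) = 698.0
The controlling combination is 2, giving 2436.1 plf.

2436.1 plf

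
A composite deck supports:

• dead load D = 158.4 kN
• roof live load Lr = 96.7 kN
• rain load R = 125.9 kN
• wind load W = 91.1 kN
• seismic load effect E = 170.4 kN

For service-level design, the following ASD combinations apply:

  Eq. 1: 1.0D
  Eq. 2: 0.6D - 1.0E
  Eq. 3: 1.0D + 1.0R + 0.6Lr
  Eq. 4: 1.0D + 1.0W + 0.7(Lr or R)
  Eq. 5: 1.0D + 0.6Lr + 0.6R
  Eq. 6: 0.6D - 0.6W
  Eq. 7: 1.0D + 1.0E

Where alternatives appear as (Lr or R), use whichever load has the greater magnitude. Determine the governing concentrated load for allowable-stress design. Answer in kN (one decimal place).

342.3 kN

(Lr or R) → R = 125.9 kN.
Eq. 1: 1.0(158.4) = 158.4
Eq. 2: 0.6(158.4) - 1.0(170.4) = 95.0 - 170.4 = -75.4
Eq. 3: 1.0(158.4) + 1.0(125.9) + 0.6(96.7) = 158.4 + 125.9 + 58.0 = 342.3
Eq. 4: 1.0(158.4) + 1.0(91.1) + 0.7(125.9) = 158.4 + 91.1 + 88.1 = 337.6
Eq. 5: 1.0(158.4) + 0.6(96.7) + 0.6(125.9) = 292.0
Eq. 6: 0.6(158.4) - 0.6(91.1) = 40.4
Eq. 7: 1.0(158.4) + 1.0(170.4) = 158.4 + 170.4 = 328.8
The controlling combination is 3, giving 342.3 kN.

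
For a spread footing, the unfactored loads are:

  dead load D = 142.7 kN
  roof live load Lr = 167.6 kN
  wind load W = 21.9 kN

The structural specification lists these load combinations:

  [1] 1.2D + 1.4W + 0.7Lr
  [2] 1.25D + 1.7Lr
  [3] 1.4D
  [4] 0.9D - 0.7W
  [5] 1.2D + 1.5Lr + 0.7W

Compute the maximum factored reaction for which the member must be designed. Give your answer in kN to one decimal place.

463.3 kN

[1] 1.2(142.7) + 1.4(21.9) + 0.7(167.6) = 319.2
[2] 1.25(142.7) + 1.7(167.6) = 463.3
[3] 1.4(142.7) = 199.8
[4] 0.9(142.7) - 0.7(21.9) = 113.1
[5] 1.2(142.7) + 1.5(167.6) + 0.7(21.9) = 438.0
Maximum is from combination 2.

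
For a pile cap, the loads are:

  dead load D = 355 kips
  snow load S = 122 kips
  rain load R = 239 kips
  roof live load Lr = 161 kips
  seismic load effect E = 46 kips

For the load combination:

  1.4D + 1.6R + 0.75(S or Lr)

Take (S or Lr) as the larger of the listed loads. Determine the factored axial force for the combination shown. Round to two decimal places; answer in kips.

(S or Lr) → Lr = 161 kips.
1.4(355) + 1.6(239) + 0.75(161) = 1000.15
P_u = 1000.15 kips.

1000.15 kips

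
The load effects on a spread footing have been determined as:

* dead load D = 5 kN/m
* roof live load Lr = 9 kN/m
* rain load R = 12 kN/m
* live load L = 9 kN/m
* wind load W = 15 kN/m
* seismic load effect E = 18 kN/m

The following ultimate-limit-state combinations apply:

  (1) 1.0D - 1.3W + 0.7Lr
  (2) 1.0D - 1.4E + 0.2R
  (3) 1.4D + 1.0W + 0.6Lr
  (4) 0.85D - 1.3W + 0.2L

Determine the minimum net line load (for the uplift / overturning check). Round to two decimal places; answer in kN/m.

-17.80 kN/m

(1) 1.0(5) - 1.3(15) + 0.7(9) = 5.00 - 19.50 + 6.30 = -8.20
(2) 1.0(5) - 1.4(18) + 0.2(12) = 5.00 - 25.20 + 2.40 = -17.80
(3) 1.4(5) + 1.0(15) + 0.6(9) = 7.00 + 15.00 + 5.40 = 27.40
(4) 0.85(5) - 1.3(15) + 0.2(9) = 4.25 - 19.50 + 1.80 = -13.45
Combination 2 gives the minimum: -17.80 kN/m.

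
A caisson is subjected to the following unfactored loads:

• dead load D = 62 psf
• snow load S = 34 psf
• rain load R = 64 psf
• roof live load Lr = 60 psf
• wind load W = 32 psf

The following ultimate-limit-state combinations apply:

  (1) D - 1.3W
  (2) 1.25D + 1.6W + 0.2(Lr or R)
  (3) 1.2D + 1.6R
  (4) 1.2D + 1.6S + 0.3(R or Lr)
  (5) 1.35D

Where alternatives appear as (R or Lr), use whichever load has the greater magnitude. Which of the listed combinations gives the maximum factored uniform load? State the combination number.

Combination 3

(Lr or R) → R = 64 psf; (R or Lr) → R = 64 psf.
(1) 1.0(62) - 1.3(32) = 62.0 - 41.6 = 20.4
(2) 1.25(62) + 1.6(32) + 0.2(64) = 77.5 + 51.2 + 12.8 = 141.5
(3) 1.2(62) + 1.6(64) = 74.4 + 102.4 = 176.8
(4) 1.2(62) + 1.6(34) + 0.3(64) = 74.4 + 54.4 + 19.2 = 148.0
(5) 1.35(62) = 83.7
The largest value is 176.8 psf from combination 3.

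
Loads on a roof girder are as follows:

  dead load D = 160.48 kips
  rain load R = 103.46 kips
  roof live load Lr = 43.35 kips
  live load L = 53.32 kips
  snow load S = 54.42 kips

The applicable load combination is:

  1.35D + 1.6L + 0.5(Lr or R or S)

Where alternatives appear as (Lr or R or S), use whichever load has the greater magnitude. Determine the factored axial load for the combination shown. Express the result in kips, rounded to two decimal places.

(Lr or R or S) → R = 103.46 kips.
1.35(160.48) + 1.6(53.32) + 0.5(103.46) = 216.65 + 85.31 + 51.73 = 353.69
P_u = 353.69 kips.

353.69 kips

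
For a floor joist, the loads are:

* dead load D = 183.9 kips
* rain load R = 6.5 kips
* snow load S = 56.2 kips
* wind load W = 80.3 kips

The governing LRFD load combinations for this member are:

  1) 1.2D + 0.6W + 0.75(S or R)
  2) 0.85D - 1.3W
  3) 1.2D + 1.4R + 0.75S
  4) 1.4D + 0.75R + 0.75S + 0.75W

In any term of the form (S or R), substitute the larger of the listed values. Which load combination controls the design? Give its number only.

(S or R) → S = 56.2 kips.
1) 1.2(183.9) + 0.6(80.3) + 0.75(56.2) = 311.01
2) 0.85(183.9) - 1.3(80.3) = 51.93
3) 1.2(183.9) + 1.4(6.5) + 0.75(56.2) = 271.93
4) 1.4(183.9) + 0.75(6.5) + 0.75(56.2) + 0.75(80.3) = 364.71
The largest value is 364.71 kips from combination 4.

Combination 4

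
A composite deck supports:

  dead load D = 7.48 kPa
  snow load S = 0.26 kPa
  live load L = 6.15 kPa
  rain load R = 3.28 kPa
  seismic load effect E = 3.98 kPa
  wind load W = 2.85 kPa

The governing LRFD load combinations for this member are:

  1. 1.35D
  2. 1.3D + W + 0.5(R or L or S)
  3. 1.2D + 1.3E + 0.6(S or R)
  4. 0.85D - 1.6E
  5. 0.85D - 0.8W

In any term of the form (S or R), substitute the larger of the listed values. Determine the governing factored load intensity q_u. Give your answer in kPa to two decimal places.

(R or L or S) → L = 6.15 kPa; (S or R) → R = 3.28 kPa.
1. 1.35(7.48) = 10.10
2. 1.3(7.48) + 1.0(2.85) + 0.5(6.15) = 9.72 + 2.85 + 3.08 = 15.65
3. 1.2(7.48) + 1.3(3.98) + 0.6(3.28) = 8.98 + 5.17 + 1.97 = 16.12
4. 0.85(7.48) - 1.6(3.98) = 6.36 - 6.37 = -0.01
5. 0.85(7.48) - 0.8(2.85) = 6.36 - 2.28 = 4.08
Maximum is from combination 3.

16.12 kPa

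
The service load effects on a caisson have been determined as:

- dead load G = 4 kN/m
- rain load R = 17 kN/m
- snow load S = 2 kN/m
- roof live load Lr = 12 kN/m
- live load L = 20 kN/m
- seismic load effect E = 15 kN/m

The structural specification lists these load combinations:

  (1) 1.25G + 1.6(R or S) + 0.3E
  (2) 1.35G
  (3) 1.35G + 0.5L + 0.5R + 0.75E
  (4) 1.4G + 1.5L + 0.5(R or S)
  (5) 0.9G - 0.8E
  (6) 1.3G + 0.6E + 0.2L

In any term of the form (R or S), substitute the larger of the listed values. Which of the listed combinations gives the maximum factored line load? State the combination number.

Combination 4

(R or S) → R = 17 kN/m.
(1) 1.25(4) + 1.6(17) + 0.3(15) = 5.0 + 27.2 + 4.5 = 36.7
(2) 1.35(4) = 5.4
(3) 1.35(4) + 0.5(20) + 0.5(17) + 0.75(15) = 5.4 + 10.0 + 8.5 + 11.3 = 35.2
(4) 1.4(4) + 1.5(20) + 0.5(17) = 5.6 + 30.0 + 8.5 = 44.1
(5) 0.9(4) - 0.8(15) = 3.6 - 12.0 = -8.4
(6) 1.3(4) + 0.6(15) + 0.2(20) = 5.2 + 9.0 + 4.0 = 18.2
The largest value is 44.1 kN/m from combination 4.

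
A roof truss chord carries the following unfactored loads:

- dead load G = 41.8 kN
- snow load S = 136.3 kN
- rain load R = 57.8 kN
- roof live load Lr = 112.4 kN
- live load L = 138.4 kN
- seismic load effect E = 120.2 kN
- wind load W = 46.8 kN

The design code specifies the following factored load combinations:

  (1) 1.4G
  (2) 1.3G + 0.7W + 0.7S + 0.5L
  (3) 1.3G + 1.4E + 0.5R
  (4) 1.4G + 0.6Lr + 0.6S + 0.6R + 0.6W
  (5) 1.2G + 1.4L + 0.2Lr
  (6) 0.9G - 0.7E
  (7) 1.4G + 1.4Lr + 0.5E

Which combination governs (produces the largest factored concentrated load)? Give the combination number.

Combination 7

(1) 1.4(41.8) = 58.52
(2) 1.3(41.8) + 0.7(46.8) + 0.7(136.3) + 0.5(138.4) = 251.71
(3) 1.3(41.8) + 1.4(120.2) + 0.5(57.8) = 251.52
(4) 1.4(41.8) + 0.6(112.4) + 0.6(136.3) + 0.6(57.8) + 0.6(46.8) = 270.50
(5) 1.2(41.8) + 1.4(138.4) + 0.2(112.4) = 266.40
(6) 0.9(41.8) - 0.7(120.2) = -46.52
(7) 1.4(41.8) + 1.4(112.4) + 0.5(120.2) = 275.98
The largest value is 275.98 kN from combination 7.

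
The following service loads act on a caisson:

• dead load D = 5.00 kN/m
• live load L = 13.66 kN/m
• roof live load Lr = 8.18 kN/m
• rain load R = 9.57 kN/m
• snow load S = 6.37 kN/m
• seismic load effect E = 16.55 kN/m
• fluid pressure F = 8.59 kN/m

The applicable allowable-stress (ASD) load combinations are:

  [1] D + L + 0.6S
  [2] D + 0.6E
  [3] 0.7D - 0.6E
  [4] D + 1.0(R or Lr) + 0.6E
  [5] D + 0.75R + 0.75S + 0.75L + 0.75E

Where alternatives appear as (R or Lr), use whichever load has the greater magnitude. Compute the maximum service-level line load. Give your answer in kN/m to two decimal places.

39.61 kN/m

(R or Lr) → R = 9.57 kN/m.
[1] 1.0(5.00) + 1.0(13.66) + 0.6(6.37) = 5.00 + 13.66 + 3.82 = 22.48
[2] 1.0(5.00) + 0.6(16.55) = 5.00 + 9.93 = 14.93
[3] 0.7(5.00) - 0.6(16.55) = 3.50 - 9.93 = -6.43
[4] 1.0(5.00) + 1.0(9.57) + 0.6(16.55) = 5.00 + 9.57 + 9.93 = 24.50
[5] 1.0(5.00) + 0.75(9.57) + 0.75(6.37) + 0.75(13.66) + 0.75(16.55) = 39.61
The controlling combination is 5, giving 39.61 kN/m.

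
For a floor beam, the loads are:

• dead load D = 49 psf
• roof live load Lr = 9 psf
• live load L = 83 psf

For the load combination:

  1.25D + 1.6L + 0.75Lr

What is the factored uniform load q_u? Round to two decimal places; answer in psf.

1.25(49) + 1.6(83) + 0.75(9) = 61.25 + 132.80 + 6.75 = 200.80
q_u = 200.80 psf.

200.80 psf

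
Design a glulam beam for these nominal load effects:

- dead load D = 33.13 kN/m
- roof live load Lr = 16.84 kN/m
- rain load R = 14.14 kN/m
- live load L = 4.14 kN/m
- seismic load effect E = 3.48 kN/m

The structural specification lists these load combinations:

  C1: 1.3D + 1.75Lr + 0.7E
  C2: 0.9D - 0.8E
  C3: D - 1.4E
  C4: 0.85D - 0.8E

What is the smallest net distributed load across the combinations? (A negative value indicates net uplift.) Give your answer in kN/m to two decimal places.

25.38 kN/m

C1: 1.3(33.13) + 1.75(16.84) + 0.7(3.48) = 74.98
C2: 0.9(33.13) - 0.8(3.48) = 27.03
C3: 1.0(33.13) - 1.4(3.48) = 28.26
C4: 0.85(33.13) - 0.8(3.48) = 25.38
Combination 4 gives the minimum: 25.38 kN/m.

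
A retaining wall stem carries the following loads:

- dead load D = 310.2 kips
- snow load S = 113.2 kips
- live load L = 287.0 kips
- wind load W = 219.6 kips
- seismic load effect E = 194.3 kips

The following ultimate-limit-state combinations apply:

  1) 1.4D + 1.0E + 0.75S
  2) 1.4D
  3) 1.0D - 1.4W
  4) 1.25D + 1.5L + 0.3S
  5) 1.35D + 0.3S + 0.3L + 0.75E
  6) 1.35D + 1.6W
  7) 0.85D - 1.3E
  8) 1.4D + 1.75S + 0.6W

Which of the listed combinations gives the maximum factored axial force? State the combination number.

1) 1.4(310.2) + 1.0(194.3) + 0.75(113.2) = 434.28 + 194.30 + 84.90 = 713.48
2) 1.4(310.2) = 434.28
3) 1.0(310.2) - 1.4(219.6) = 310.20 - 307.44 = 2.76
4) 1.25(310.2) + 1.5(287.0) + 0.3(113.2) = 387.75 + 430.50 + 33.96 = 852.21
5) 1.35(310.2) + 0.3(113.2) + 0.3(287.0) + 0.75(194.3) = 418.77 + 33.96 + 86.10 + 145.73 = 684.56
6) 1.35(310.2) + 1.6(219.6) = 418.77 + 351.36 = 770.13
7) 0.85(310.2) - 1.3(194.3) = 263.67 - 252.59 = 11.08
8) 1.4(310.2) + 1.75(113.2) + 0.6(219.6) = 434.28 + 198.10 + 131.76 = 764.14
The largest value is 852.21 kips from combination 4.

Combination 4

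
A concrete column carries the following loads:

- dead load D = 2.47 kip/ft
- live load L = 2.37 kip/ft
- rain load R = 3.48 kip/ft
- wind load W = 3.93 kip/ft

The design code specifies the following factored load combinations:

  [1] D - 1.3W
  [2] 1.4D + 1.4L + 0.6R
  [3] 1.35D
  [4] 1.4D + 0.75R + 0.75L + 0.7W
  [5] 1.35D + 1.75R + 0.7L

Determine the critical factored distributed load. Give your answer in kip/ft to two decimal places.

[1] 1.0(2.47) - 1.3(3.93) = 2.47 - 5.11 = -2.64
[2] 1.4(2.47) + 1.4(2.37) + 0.6(3.48) = 8.86
[3] 1.35(2.47) = 3.33
[4] 1.4(2.47) + 0.75(3.48) + 0.75(2.37) + 0.7(3.93) = 3.46 + 2.61 + 1.78 + 2.75 = 10.60
[5] 1.35(2.47) + 1.75(3.48) + 0.7(2.37) = 3.33 + 6.09 + 1.66 = 11.08
Maximum is from combination 5.

11.08 kip/ft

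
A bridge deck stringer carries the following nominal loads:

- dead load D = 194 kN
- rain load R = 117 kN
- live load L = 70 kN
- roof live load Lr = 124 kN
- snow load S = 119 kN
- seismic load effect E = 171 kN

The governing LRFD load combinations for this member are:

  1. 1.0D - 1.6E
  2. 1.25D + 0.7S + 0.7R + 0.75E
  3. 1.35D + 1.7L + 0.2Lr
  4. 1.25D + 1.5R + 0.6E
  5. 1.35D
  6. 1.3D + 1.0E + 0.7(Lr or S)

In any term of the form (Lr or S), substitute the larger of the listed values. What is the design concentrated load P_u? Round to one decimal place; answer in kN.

(Lr or S) → Lr = 124 kN.
1. 1.0(194) - 1.6(171) = 194.0 - 273.6 = -79.6
2. 1.25(194) + 0.7(119) + 0.7(117) + 0.75(171) = 242.5 + 83.3 + 81.9 + 128.3 = 536.0
3. 1.35(194) + 1.7(70) + 0.2(124) = 261.9 + 119.0 + 24.8 = 405.7
4. 1.25(194) + 1.5(117) + 0.6(171) = 242.5 + 175.5 + 102.6 = 520.6
5. 1.35(194) = 261.9
6. 1.3(194) + 1.0(171) + 0.7(124) = 252.2 + 171.0 + 86.8 = 510.0
Maximum is from combination 2.

536.0 kN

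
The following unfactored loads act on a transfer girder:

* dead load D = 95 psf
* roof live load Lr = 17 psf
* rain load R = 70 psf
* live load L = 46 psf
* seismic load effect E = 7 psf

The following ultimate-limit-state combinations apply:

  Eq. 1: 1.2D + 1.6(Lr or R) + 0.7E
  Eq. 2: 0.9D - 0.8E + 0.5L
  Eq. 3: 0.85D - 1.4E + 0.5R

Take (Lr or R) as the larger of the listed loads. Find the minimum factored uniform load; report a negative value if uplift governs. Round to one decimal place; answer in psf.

(Lr or R) → R = 70 psf.
Eq. 1: 1.2(95) + 1.6(70) + 0.7(7) = 114.0 + 112.0 + 4.9 = 230.9
Eq. 2: 0.9(95) - 0.8(7) + 0.5(46) = 85.5 - 5.6 + 23.0 = 102.9
Eq. 3: 0.85(95) - 1.4(7) + 0.5(70) = 80.8 - 9.8 + 35.0 = 106.0
Combination 2 gives the minimum: 102.9 psf.

102.9 psf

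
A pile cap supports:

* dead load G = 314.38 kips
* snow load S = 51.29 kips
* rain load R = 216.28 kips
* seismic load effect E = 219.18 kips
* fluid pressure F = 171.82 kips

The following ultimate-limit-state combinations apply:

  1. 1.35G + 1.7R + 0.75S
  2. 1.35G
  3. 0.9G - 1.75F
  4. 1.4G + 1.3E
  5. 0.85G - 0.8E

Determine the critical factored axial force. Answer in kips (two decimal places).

1. 1.35(314.38) + 1.7(216.28) + 0.75(51.29) = 830.56
2. 1.35(314.38) = 424.41
3. 0.9(314.38) - 1.75(171.82) = -17.74
4. 1.4(314.38) + 1.3(219.18) = 725.07
5. 0.85(314.38) - 0.8(219.18) = 91.88
The controlling combination is 1, giving 830.56 kips.

830.56 kips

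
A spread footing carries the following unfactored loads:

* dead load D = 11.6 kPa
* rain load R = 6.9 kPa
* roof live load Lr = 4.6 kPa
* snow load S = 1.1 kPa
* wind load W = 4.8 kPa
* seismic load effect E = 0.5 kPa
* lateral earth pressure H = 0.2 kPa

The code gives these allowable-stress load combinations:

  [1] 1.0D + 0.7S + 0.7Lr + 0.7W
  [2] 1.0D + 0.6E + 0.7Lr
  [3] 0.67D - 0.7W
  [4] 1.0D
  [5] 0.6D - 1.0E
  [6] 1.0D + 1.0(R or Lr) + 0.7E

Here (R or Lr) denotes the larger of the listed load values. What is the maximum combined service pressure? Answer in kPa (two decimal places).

(R or Lr) → R = 6.9 kPa.
[1] 1.0(11.6) + 0.7(1.1) + 0.7(4.6) + 0.7(4.8) = 11.60 + 0.77 + 3.22 + 3.36 = 18.95
[2] 1.0(11.6) + 0.6(0.5) + 0.7(4.6) = 11.60 + 0.30 + 3.22 = 15.12
[3] 0.67(11.6) - 0.7(4.8) = 7.77 - 3.36 = 4.41
[4] 1.0(11.6) = 11.60
[5] 0.6(11.6) - 1.0(0.5) = 6.96 - 0.50 = 6.46
[6] 1.0(11.6) + 1.0(6.9) + 0.7(0.5) = 11.60 + 6.90 + 0.35 = 18.85
Maximum is from combination 1.

18.95 kPa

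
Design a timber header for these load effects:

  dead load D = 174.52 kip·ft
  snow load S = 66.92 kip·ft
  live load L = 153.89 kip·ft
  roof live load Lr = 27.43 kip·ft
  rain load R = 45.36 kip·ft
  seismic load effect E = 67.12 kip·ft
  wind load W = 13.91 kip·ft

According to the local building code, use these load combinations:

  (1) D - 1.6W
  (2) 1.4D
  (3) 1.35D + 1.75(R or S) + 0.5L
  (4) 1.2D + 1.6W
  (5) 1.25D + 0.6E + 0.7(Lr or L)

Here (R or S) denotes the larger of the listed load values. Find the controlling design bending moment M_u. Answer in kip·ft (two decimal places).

(R or S) → S = 66.92 kip·ft; (Lr or L) → L = 153.89 kip·ft.
(1) 1.0(174.52) - 1.6(13.91) = 174.52 - 22.26 = 152.26
(2) 1.4(174.52) = 244.33
(3) 1.35(174.52) + 1.75(66.92) + 0.5(153.89) = 235.60 + 117.11 + 76.95 = 429.66
(4) 1.2(174.52) + 1.6(13.91) = 209.42 + 22.26 = 231.68
(5) 1.25(174.52) + 0.6(67.12) + 0.7(153.89) = 366.15
Maximum is from combination 3.

429.66 kip·ft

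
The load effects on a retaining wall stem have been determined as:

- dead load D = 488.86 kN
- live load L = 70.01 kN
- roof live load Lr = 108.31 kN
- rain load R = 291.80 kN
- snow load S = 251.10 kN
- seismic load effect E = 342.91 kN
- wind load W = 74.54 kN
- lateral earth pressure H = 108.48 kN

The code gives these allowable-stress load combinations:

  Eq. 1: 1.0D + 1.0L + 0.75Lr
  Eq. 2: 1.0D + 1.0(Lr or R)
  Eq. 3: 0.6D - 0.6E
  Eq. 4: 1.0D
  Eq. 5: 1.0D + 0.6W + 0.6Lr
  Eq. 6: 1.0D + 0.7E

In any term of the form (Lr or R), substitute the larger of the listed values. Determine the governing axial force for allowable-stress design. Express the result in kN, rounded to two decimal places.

780.66 kN

(Lr or R) → R = 291.80 kN.
Eq. 1: 1.0(488.86) + 1.0(70.01) + 0.75(108.31) = 488.86 + 70.01 + 81.23 = 640.10
Eq. 2: 1.0(488.86) + 1.0(291.80) = 488.86 + 291.80 = 780.66
Eq. 3: 0.6(488.86) - 0.6(342.91) = 293.32 - 205.75 = 87.57
Eq. 4: 1.0(488.86) = 488.86
Eq. 5: 1.0(488.86) + 0.6(74.54) + 0.6(108.31) = 488.86 + 44.72 + 64.99 = 598.57
Eq. 6: 1.0(488.86) + 0.7(342.91) = 488.86 + 240.04 = 728.90
The controlling combination is 2, giving 780.66 kN.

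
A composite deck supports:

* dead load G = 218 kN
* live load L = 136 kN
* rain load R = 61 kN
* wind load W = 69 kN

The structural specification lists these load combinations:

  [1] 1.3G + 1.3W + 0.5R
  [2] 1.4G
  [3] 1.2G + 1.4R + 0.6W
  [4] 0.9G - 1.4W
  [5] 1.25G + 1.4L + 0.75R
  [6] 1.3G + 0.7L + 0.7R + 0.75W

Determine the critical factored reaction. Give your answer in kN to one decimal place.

508.7 kN

[1] 1.3(218) + 1.3(69) + 0.5(61) = 283.4 + 89.7 + 30.5 = 403.6
[2] 1.4(218) = 305.2
[3] 1.2(218) + 1.4(61) + 0.6(69) = 261.6 + 85.4 + 41.4 = 388.4
[4] 0.9(218) - 1.4(69) = 196.2 - 96.6 = 99.6
[5] 1.25(218) + 1.4(136) + 0.75(61) = 272.5 + 190.4 + 45.8 = 508.7
[6] 1.3(218) + 0.7(136) + 0.7(61) + 0.75(69) = 283.4 + 95.2 + 42.7 + 51.8 = 473.1
Combination 5 governs: V_u = 508.7 kN.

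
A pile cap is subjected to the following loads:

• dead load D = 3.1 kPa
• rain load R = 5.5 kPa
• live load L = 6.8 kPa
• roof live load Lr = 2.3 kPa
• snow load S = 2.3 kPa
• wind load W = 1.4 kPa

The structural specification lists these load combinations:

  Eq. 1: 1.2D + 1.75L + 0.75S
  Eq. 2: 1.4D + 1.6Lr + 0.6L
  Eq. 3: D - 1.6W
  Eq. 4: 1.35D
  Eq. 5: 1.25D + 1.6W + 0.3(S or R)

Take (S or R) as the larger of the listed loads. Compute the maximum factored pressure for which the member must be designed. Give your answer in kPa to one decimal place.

17.3 kPa

(S or R) → R = 5.5 kPa.
Eq. 1: 1.2(3.1) + 1.75(6.8) + 0.75(2.3) = 17.3
Eq. 2: 1.4(3.1) + 1.6(2.3) + 0.6(6.8) = 12.1
Eq. 3: 1.0(3.1) - 1.6(1.4) = 0.9
Eq. 4: 1.35(3.1) = 4.2
Eq. 5: 1.25(3.1) + 1.6(1.4) + 0.3(5.5) = 7.8
The controlling combination is 1, giving 17.3 kPa.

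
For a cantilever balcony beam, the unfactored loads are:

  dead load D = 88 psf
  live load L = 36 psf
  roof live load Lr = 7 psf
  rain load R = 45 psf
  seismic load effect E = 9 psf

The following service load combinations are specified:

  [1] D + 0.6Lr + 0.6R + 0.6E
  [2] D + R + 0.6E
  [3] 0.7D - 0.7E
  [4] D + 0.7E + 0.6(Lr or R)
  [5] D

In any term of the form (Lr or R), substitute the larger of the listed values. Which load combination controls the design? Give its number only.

(Lr or R) → R = 45 psf.
[1] 1.0(88) + 0.6(7) + 0.6(45) + 0.6(9) = 88.00 + 4.20 + 27.00 + 5.40 = 124.60
[2] 1.0(88) + 1.0(45) + 0.6(9) = 88.00 + 45.00 + 5.40 = 138.40
[3] 0.7(88) - 0.7(9) = 61.60 - 6.30 = 55.30
[4] 1.0(88) + 0.7(9) + 0.6(45) = 88.00 + 6.30 + 27.00 = 121.30
[5] 1.0(88) = 88.00
The largest value is 138.40 psf from combination 2.

Combination 2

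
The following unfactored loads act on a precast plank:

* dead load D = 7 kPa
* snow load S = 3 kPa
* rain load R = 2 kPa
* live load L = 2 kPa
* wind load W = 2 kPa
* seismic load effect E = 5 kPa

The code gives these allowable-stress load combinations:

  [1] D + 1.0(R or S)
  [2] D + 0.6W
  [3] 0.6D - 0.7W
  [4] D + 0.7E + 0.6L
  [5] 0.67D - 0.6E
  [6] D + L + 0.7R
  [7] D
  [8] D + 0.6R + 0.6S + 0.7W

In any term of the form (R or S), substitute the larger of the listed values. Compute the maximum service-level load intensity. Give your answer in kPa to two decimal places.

11.70 kPa

(R or S) → S = 3 kPa.
[1] 1.0(7) + 1.0(3) = 10.00
[2] 1.0(7) + 0.6(2) = 8.20
[3] 0.6(7) - 0.7(2) = 2.80
[4] 1.0(7) + 0.7(5) + 0.6(2) = 11.70
[5] 0.67(7) - 0.6(5) = 1.69
[6] 1.0(7) + 1.0(2) + 0.7(2) = 10.40
[7] 1.0(7) = 7.00
[8] 1.0(7) + 0.6(2) + 0.6(3) + 0.7(2) = 11.40
Maximum is from combination 4.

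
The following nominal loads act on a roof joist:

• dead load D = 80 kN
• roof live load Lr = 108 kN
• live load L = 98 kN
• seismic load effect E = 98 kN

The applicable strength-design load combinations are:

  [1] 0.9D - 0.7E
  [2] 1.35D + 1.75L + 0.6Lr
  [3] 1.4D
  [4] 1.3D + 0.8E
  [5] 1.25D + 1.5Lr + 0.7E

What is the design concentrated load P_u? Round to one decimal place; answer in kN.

344.3 kN

[1] 0.9(80) - 0.7(98) = 72.0 - 68.6 = 3.4
[2] 1.35(80) + 1.75(98) + 0.6(108) = 108.0 + 171.5 + 64.8 = 344.3
[3] 1.4(80) = 112.0
[4] 1.3(80) + 0.8(98) = 104.0 + 78.4 = 182.4
[5] 1.25(80) + 1.5(108) + 0.7(98) = 100.0 + 162.0 + 68.6 = 330.6
The controlling combination is 2, giving 344.3 kN.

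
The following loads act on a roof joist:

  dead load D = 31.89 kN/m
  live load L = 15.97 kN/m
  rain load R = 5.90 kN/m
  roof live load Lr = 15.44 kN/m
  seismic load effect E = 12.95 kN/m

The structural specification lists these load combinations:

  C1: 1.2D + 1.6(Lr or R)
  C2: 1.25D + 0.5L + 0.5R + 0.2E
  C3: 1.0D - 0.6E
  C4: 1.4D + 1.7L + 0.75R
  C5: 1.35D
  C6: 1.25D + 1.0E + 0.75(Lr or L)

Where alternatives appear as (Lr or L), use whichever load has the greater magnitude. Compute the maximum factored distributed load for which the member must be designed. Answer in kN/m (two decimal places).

(Lr or R) → Lr = 15.44 kN/m; (Lr or L) → L = 15.97 kN/m.
C1: 1.2(31.89) + 1.6(15.44) = 38.27 + 24.70 = 62.97
C2: 1.25(31.89) + 0.5(15.97) + 0.5(5.90) + 0.2(12.95) = 39.86 + 7.99 + 2.95 + 2.59 = 53.39
C3: 1.0(31.89) - 0.6(12.95) = 31.89 - 7.77 = 24.12
C4: 1.4(31.89) + 1.7(15.97) + 0.75(5.90) = 76.22
C5: 1.35(31.89) = 43.05
C6: 1.25(31.89) + 1.0(12.95) + 0.75(15.97) = 39.86 + 12.95 + 11.98 = 64.79
Combination 4 governs: w_u = 76.22 kN/m.

76.22 kN/m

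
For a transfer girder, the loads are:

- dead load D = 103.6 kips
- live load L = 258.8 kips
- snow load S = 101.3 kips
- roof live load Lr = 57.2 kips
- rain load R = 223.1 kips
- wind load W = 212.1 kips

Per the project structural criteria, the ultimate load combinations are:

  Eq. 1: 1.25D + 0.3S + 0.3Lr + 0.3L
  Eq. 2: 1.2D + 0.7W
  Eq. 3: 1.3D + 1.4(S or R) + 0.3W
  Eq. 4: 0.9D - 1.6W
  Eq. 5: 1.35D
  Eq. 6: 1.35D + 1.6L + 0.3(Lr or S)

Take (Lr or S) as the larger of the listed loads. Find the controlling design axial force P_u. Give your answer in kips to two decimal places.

584.33 kips

(S or R) → R = 223.1 kips; (Lr or S) → S = 101.3 kips.
Eq. 1: 1.25(103.6) + 0.3(101.3) + 0.3(57.2) + 0.3(258.8) = 129.50 + 30.39 + 17.16 + 77.64 = 254.69
Eq. 2: 1.2(103.6) + 0.7(212.1) = 124.32 + 148.47 = 272.79
Eq. 3: 1.3(103.6) + 1.4(223.1) + 0.3(212.1) = 134.68 + 312.34 + 63.63 = 510.65
Eq. 4: 0.9(103.6) - 1.6(212.1) = 93.24 - 339.36 = -246.12
Eq. 5: 1.35(103.6) = 139.86
Eq. 6: 1.35(103.6) + 1.6(258.8) + 0.3(101.3) = 139.86 + 414.08 + 30.39 = 584.33
Maximum is from combination 6.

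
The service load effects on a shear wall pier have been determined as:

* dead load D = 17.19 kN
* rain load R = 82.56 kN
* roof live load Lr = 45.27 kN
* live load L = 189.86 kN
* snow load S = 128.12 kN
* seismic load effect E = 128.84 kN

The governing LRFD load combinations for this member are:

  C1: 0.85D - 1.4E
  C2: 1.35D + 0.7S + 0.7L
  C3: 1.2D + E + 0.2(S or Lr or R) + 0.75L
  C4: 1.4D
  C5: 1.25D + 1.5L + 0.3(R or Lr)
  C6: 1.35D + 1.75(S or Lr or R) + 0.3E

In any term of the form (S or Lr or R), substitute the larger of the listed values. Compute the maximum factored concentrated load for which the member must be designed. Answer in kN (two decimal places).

331.05 kN

(S or Lr or R) → S = 128.12 kN; (R or Lr) → R = 82.56 kN.
C1: 0.85(17.19) - 1.4(128.84) = -165.76
C2: 1.35(17.19) + 0.7(128.12) + 0.7(189.86) = 23.21 + 89.68 + 132.90 = 245.79
C3: 1.2(17.19) + 1.0(128.84) + 0.2(128.12) + 0.75(189.86) = 20.63 + 128.84 + 25.62 + 142.40 = 317.49
C4: 1.4(17.19) = 24.07
C5: 1.25(17.19) + 1.5(189.86) + 0.3(82.56) = 21.49 + 284.79 + 24.77 = 331.05
C6: 1.35(17.19) + 1.75(128.12) + 0.3(128.84) = 23.21 + 224.21 + 38.65 = 286.07
Combination 5 governs: P_u = 331.05 kN.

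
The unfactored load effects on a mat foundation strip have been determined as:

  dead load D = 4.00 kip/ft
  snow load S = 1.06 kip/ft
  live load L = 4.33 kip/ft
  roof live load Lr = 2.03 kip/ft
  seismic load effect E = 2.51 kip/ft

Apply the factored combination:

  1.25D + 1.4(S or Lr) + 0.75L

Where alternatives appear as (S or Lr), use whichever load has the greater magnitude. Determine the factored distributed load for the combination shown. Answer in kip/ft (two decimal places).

11.09 kip/ft

(S or Lr) → Lr = 2.03 kip/ft.
1.25(4.00) + 1.4(2.03) + 0.75(4.33) = 5.00 + 2.84 + 3.25 = 11.09
w_u = 11.09 kip/ft.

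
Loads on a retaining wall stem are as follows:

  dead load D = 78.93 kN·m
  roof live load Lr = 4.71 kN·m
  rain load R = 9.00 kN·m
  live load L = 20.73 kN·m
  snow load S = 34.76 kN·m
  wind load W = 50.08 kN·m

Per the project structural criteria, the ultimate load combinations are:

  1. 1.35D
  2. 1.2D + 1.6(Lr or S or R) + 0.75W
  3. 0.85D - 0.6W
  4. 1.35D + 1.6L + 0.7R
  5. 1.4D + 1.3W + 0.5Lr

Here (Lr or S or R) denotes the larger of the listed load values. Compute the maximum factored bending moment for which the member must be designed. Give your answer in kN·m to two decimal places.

(Lr or S or R) → S = 34.76 kN·m.
1. 1.35(78.93) = 106.56
2. 1.2(78.93) + 1.6(34.76) + 0.75(50.08) = 187.89
3. 0.85(78.93) - 0.6(50.08) = 67.09 - 30.05 = 37.04
4. 1.35(78.93) + 1.6(20.73) + 0.7(9.00) = 146.02
5. 1.4(78.93) + 1.3(50.08) + 0.5(4.71) = 110.50 + 65.10 + 2.36 = 177.96
Combination 2 governs: M_u = 187.89 kN·m.

187.89 kN·m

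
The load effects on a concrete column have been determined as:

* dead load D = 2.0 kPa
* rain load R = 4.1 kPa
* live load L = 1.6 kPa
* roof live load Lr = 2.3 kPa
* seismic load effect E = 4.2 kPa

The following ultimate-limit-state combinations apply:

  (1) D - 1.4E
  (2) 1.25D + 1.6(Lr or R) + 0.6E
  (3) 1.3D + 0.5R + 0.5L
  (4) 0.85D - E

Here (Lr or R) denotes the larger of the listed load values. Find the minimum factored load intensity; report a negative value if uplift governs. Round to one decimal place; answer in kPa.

(Lr or R) → R = 4.1 kPa.
(1) 1.0(2.0) - 1.4(4.2) = 2.0 - 5.9 = -3.9
(2) 1.25(2.0) + 1.6(4.1) + 0.6(4.2) = 2.5 + 6.6 + 2.5 = 11.6
(3) 1.3(2.0) + 0.5(4.1) + 0.5(1.6) = 2.6 + 2.1 + 0.8 = 5.5
(4) 0.85(2.0) - 1.0(4.2) = 1.7 - 4.2 = -2.5
Combination 1 gives the minimum: -3.9 kPa.

-3.9 kPa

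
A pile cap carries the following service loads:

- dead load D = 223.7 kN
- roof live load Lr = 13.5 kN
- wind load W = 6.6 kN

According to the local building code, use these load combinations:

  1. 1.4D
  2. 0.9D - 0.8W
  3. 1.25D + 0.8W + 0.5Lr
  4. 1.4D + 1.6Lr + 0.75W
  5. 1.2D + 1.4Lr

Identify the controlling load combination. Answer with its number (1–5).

Combination 4

1. 1.4(223.7) = 313.2
2. 0.9(223.7) - 0.8(6.6) = 196.1
3. 1.25(223.7) + 0.8(6.6) + 0.5(13.5) = 291.7
4. 1.4(223.7) + 1.6(13.5) + 0.75(6.6) = 339.7
5. 1.2(223.7) + 1.4(13.5) = 287.3
The largest value is 339.7 kN from combination 4.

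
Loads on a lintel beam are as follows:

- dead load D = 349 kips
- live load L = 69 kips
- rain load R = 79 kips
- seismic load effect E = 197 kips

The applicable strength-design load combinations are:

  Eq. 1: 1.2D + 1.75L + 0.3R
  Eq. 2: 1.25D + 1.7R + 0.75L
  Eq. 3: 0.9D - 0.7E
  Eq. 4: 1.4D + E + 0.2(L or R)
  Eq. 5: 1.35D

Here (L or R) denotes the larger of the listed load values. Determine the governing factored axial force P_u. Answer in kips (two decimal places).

(L or R) → R = 79 kips.
Eq. 1: 1.2(349) + 1.75(69) + 0.3(79) = 563.25
Eq. 2: 1.25(349) + 1.7(79) + 0.75(69) = 622.30
Eq. 3: 0.9(349) - 0.7(197) = 176.20
Eq. 4: 1.4(349) + 1.0(197) + 0.2(79) = 701.40
Eq. 5: 1.35(349) = 471.15
Combination 4 governs: P_u = 701.40 kips.

701.40 kips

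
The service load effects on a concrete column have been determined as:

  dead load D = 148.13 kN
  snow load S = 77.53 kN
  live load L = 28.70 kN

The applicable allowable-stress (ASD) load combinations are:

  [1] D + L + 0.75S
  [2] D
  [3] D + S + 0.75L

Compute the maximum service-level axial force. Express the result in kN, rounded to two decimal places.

[1] 1.0(148.13) + 1.0(28.70) + 0.75(77.53) = 148.13 + 28.70 + 58.15 = 234.98
[2] 1.0(148.13) = 148.13
[3] 1.0(148.13) + 1.0(77.53) + 0.75(28.70) = 148.13 + 77.53 + 21.53 = 247.19
Maximum is from combination 3.

247.19 kN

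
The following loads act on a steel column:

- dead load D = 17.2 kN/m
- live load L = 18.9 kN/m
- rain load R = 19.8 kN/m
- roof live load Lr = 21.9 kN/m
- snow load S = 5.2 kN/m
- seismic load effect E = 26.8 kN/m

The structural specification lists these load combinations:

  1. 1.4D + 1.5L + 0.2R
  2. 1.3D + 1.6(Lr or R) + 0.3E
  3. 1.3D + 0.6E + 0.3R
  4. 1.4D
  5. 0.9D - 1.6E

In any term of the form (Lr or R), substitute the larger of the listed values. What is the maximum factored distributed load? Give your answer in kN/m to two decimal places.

(Lr or R) → Lr = 21.9 kN/m.
1. 1.4(17.2) + 1.5(18.9) + 0.2(19.8) = 24.08 + 28.35 + 3.96 = 56.39
2. 1.3(17.2) + 1.6(21.9) + 0.3(26.8) = 22.36 + 35.04 + 8.04 = 65.44
3. 1.3(17.2) + 0.6(26.8) + 0.3(19.8) = 22.36 + 16.08 + 5.94 = 44.38
4. 1.4(17.2) = 24.08
5. 0.9(17.2) - 1.6(26.8) = 15.48 - 42.88 = -27.40
The controlling combination is 2, giving 65.44 kN/m.

65.44 kN/m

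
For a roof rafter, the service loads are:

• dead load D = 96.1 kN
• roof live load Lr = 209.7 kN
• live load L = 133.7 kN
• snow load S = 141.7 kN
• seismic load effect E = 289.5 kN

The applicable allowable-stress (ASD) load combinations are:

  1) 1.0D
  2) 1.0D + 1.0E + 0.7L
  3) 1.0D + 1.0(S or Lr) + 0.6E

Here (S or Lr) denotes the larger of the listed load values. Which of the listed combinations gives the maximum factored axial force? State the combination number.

(S or Lr) → Lr = 209.7 kN.
1) 1.0(96.1) = 96.10
2) 1.0(96.1) + 1.0(289.5) + 0.7(133.7) = 96.10 + 289.50 + 93.59 = 479.19
3) 1.0(96.1) + 1.0(209.7) + 0.6(289.5) = 96.10 + 209.70 + 173.70 = 479.50
The largest value is 479.50 kN from combination 3.

Combination 3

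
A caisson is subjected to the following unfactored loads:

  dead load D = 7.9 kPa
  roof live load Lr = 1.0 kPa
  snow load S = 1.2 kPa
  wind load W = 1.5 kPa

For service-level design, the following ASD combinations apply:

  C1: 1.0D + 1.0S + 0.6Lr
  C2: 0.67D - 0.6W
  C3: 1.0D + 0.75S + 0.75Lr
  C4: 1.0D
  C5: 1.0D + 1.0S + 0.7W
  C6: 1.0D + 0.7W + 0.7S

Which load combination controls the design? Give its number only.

C1: 1.0(7.9) + 1.0(1.2) + 0.6(1.0) = 7.9 + 1.2 + 0.6 = 9.7
C2: 0.67(7.9) - 0.6(1.5) = 5.3 - 0.9 = 4.4
C3: 1.0(7.9) + 0.75(1.2) + 0.75(1.0) = 7.9 + 0.9 + 0.8 = 9.6
C4: 1.0(7.9) = 7.9
C5: 1.0(7.9) + 1.0(1.2) + 0.7(1.5) = 7.9 + 1.2 + 1.1 = 10.2
C6: 1.0(7.9) + 0.7(1.5) + 0.7(1.2) = 7.9 + 1.1 + 0.8 = 9.8
The largest value is 10.2 kPa from combination 5.

Combination 5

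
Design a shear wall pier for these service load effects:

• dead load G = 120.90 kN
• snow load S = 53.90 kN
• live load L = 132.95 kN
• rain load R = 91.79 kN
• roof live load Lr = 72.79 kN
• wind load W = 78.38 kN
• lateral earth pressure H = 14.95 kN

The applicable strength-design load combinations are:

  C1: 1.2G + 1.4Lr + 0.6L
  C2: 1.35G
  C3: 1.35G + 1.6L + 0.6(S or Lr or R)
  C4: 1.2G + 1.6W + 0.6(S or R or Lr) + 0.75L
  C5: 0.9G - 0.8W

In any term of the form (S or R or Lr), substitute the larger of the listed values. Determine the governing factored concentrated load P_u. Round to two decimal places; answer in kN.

431.01 kN

(S or Lr or R) → R = 91.79 kN; (S or R or Lr) → R = 91.79 kN.
C1: 1.2(120.90) + 1.4(72.79) + 0.6(132.95) = 145.08 + 101.91 + 79.77 = 326.76
C2: 1.35(120.90) = 163.22
C3: 1.35(120.90) + 1.6(132.95) + 0.6(91.79) = 163.22 + 212.72 + 55.07 = 431.01
C4: 1.2(120.90) + 1.6(78.38) + 0.6(91.79) + 0.75(132.95) = 145.08 + 125.41 + 55.07 + 99.71 = 425.27
C5: 0.9(120.90) - 0.8(78.38) = 108.81 - 62.70 = 46.11
The controlling combination is 3, giving 431.01 kN.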